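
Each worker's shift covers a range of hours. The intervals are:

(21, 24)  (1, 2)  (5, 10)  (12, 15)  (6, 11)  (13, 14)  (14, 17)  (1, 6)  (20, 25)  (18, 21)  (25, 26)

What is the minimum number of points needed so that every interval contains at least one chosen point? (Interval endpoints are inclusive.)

5

By right end: [1,2]  [1,6]  [5,10]  [6,11]  [13,14]  [12,15]  [14,17]  [18,21]  [21,24]  [20,25]  [25,26]
[1,2] uncovered → point at 2; [5,10] uncovered → point at 10; [13,14] uncovered → point at 14; [18,21] uncovered → point at 21; [25,26] uncovered → point at 26.
Points: 2, 10, 14, 21, 26 (5 total).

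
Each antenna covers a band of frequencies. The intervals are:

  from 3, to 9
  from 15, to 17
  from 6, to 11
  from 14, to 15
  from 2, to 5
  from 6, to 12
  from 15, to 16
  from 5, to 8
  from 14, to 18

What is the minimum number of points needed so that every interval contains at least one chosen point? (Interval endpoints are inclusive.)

Sort by right endpoint; whenever an interval is uncovered, place a point at its right end.
By right end: [2,5]  [5,8]  [3,9]  [6,11]  [6,12]  [14,15]  [15,16]  [15,17]  [14,18]
[2,5] uncovered → point at 5; [6,11] uncovered → point at 11; [14,15] uncovered → point at 15.
Points: 5, 11, 15 (3 total).

3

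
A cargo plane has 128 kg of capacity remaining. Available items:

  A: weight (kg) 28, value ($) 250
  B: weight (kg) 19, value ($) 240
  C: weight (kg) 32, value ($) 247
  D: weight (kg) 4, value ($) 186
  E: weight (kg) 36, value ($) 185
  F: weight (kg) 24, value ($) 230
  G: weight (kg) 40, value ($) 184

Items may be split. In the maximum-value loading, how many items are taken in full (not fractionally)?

Ratios (sorted): D 46.50, B 12.63, F 9.58, A 8.93, C 7.72, E 5.14, G 4.60
take D (4 @ 186); take B (19 @ 240); take F (24 @ 230); take A (28 @ 250); take C (32 @ 247); take 21/36 of E → 107.92. Capacity used 128/128.
5 item(s) taken whole; one partial (take 21/36 of E).

5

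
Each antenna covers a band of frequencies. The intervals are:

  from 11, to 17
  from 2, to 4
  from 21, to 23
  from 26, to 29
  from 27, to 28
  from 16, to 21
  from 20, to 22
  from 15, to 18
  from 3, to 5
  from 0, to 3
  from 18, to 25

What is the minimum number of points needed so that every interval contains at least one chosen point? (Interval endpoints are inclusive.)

Process intervals by earliest right end; each time one isn't hit yet, stab at its right endpoint.
Sorted: [0,3] [2,4] [3,5] [11,17] [15,18] [16,21] [20,22] [21,23] [18,25] [27,28] [26,29]
{[0,3],[2,4],[3,5]} hit by 3; {[11,17],[15,18],[16,21]} hit by 17; {[20,22],[21,23],[18,25]} hit by 22; {[27,28],[26,29]} hit by 28.
Points: 3, 17, 22, 28 (4 total).

4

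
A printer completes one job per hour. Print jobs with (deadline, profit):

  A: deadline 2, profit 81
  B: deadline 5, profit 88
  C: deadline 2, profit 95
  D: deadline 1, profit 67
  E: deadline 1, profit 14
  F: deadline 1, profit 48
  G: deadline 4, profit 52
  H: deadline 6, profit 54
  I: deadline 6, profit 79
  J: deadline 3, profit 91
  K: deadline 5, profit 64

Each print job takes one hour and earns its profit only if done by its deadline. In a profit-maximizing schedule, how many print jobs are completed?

6

Take jobs in profit order; each goes to the latest open slot no later than its deadline.
By profit: C(d2,95), J(d3,91), B(d5,88), A(d2,81), I(d6,79), D(d1,67), K(d5,64), H(d6,54), G(d4,52), F(d1,48), E(d1,14)
C→slot 2; J→slot 3; B→slot 5; A→slot 1; I→slot 6; D skipped; K→slot 4; H skipped; G skipped; F skipped; E skipped.
6 of 11 scheduled.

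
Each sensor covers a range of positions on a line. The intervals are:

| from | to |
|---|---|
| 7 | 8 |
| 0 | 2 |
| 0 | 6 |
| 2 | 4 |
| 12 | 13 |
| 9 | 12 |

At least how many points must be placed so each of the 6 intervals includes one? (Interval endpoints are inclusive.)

Sort by right endpoint; whenever an interval is uncovered, place a point at its right end.
Sorted: [0,2] [2,4] [0,6] [7,8] [9,12] [12,13]
{[0,2],[2,4],[0,6]} hit by 2; {[7,8]} hit by 8; {[9,12],[12,13]} hit by 12.
Points: 2, 8, 12 (3 total).

3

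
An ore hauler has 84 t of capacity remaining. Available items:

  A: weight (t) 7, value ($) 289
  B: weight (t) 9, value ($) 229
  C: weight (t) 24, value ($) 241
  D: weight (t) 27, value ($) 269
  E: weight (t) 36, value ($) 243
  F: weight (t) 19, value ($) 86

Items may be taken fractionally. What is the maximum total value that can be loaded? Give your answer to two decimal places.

1142.75

Sort by value per unit weight and fill in that order.
Ratios (sorted): A 41.29, B 25.44, C 10.04, D 9.96, E 6.75, F 4.53
take A (7 @ 289); take B (9 @ 229); take C (24 @ 241); take D (27 @ 269); take 17/36 of E → 114.75. Capacity used 84/84.
Total value = 1142.75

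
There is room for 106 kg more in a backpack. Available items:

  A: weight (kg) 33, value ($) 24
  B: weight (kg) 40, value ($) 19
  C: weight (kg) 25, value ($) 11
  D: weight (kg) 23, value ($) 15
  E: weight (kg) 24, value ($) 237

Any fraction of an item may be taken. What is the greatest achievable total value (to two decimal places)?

288.35

Order: E (237/24=9.88) > A (24/33=0.73) > D (15/23=0.65) > B (19/40=0.47) > C (11/25=0.44)
Fill: take E (24 @ 237) → take A (33 @ 24) → take D (23 @ 15) → take 26/40 of B → 12.35; 106/106 used.
Total value = 288.35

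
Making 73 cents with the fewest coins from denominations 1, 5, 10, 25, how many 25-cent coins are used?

2

73 − 2×25→23 − 2×10→3 − 3×1→0
Count of 25: 2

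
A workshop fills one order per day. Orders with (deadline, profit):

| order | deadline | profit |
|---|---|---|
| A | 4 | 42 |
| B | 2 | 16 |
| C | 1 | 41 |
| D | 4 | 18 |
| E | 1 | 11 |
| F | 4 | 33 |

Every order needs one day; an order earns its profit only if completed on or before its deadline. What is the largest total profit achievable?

Profit order: A=42 C=41 F=33 D=18 B=16 E=11
Assign: A→slot 4, C→slot 1, F→slot 3, D→slot 2, B skipped, E skipped.
Slots: [1:C] [2:D] [3:F] [4:A]
Profit = 41 + 18 + 33 + 42 = 134

134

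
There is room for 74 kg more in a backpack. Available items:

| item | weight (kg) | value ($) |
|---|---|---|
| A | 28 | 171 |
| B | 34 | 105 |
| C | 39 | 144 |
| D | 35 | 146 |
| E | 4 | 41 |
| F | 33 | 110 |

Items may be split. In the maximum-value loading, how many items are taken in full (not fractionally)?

Ratios (sorted): E 10.25, A 6.11, D 4.17, C 3.69, F 3.33, B 3.09
take E (4 @ 41); take A (28 @ 171); take D (35 @ 146); take 7/39 of C → 25.85. Capacity used 74/74.
3 item(s) taken whole; one partial (take 7/39 of C).

3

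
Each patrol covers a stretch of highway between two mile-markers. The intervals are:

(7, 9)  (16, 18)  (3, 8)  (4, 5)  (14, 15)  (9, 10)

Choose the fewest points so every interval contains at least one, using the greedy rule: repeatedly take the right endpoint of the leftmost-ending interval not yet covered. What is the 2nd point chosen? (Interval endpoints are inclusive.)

9

By right end: [4,5]  [3,8]  [7,9]  [9,10]  [14,15]  [16,18]
[4,5] uncovered → point at 5; [7,9] uncovered → point at 9; [14,15] uncovered → point at 15; [16,18] uncovered → point at 18.
Points: 5, 9, 15, 18 (4 total).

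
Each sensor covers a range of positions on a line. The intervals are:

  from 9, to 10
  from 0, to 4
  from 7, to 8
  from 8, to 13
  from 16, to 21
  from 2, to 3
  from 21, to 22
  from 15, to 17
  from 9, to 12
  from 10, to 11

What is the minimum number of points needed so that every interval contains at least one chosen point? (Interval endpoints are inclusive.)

Sort by right endpoint; whenever an interval is uncovered, place a point at its right end.
Sorted: [2,3] [0,4] [7,8] [9,10] [10,11] [9,12] [8,13] [15,17] [16,21] [21,22]
{[2,3],[0,4]} hit by 3; {[7,8]} hit by 8; {[9,10],[10,11],[9,12],[8,13]} hit by 10; {[15,17],[16,21]} hit by 17; {[21,22]} hit by 22.
Points: 3, 8, 10, 17, 22 (5 total).

5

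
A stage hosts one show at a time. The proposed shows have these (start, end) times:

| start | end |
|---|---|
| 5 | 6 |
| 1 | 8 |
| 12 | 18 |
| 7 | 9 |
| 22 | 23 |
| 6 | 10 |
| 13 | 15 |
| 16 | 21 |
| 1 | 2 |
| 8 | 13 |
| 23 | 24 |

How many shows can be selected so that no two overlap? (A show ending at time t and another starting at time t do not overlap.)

7

By end time: (1,2), (5,6), (1,8), (7,9), (6,10), (8,13), (13,15), (12,18), (16,21), (22,23), (23,24).
Pick (1,2); next start ≥ 2 → (5,6); next start ≥ 6 → (7,9); next start ≥ 9 → (13,15); next start ≥ 15 → (16,21); next start ≥ 21 → (22,23); next start ≥ 23 → (23,24).
Selected 7 shows.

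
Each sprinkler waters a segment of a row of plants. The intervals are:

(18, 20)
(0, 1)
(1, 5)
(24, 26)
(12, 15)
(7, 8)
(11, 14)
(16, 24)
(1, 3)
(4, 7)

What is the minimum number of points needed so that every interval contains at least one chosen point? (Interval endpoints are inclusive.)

Process intervals by earliest right end; each time one isn't hit yet, stab at its right endpoint.
By right end: [0,1]  [1,3]  [1,5]  [4,7]  [7,8]  [11,14]  [12,15]  [18,20]  [16,24]  [24,26]
[0,1] uncovered → point at 1; [4,7] uncovered → point at 7; [11,14] uncovered → point at 14; [18,20] uncovered → point at 20; [24,26] uncovered → point at 26.
Points: 1, 7, 14, 20, 26 (5 total).

5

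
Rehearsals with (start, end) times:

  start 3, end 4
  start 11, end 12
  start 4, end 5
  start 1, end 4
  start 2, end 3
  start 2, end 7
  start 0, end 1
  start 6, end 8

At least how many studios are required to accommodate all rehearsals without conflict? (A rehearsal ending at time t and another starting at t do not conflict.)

Events (time:±→running): 0:+→1 1:-→0 1:+→1 2:+→2 2:+→3 … peak 3.

3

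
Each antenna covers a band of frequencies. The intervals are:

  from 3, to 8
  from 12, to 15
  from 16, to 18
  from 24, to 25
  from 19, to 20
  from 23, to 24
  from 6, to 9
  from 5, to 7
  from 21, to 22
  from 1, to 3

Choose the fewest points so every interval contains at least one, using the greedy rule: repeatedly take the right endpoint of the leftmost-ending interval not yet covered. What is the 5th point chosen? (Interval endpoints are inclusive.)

By right end: [1,3]  [5,7]  [3,8]  [6,9]  [12,15]  [16,18]  [19,20]  [21,22]  [23,24]  [24,25]
[1,3] uncovered → point at 3; [5,7] uncovered → point at 7; [12,15] uncovered → point at 15; [16,18] uncovered → point at 18; [19,20] uncovered → point at 20; [21,22] uncovered → point at 22; [23,24] uncovered → point at 24.
Points: 3, 7, 15, 18, 20, 22, 24 (7 total).

20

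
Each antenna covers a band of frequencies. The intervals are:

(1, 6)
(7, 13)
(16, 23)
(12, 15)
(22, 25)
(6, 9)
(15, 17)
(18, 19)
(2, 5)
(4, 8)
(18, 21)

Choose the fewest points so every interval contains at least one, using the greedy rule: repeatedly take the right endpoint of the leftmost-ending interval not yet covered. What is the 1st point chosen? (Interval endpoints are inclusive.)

5

By right end: [2,5]  [1,6]  [4,8]  [6,9]  [7,13]  [12,15]  [15,17]  [18,19]  [18,21]  [16,23]  [22,25]
[2,5] uncovered → point at 5; [6,9] uncovered → point at 9; [12,15] uncovered → point at 15; [18,19] uncovered → point at 19; [22,25] uncovered → point at 25.
Points: 5, 9, 15, 19, 25 (5 total).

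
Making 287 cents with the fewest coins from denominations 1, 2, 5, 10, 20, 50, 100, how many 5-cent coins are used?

1

Greedy: take as many of the largest coin as possible, then repeat with the remainder.
287 = 2×100 + 1×50 + 1×20 + 1×10 + 1×5 + 1×2
Count of 5: 1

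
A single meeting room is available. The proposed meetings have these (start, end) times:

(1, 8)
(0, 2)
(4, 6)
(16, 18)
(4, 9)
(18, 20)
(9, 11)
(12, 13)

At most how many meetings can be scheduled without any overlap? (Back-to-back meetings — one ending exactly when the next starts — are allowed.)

6

By end time: (0,2), (4,6), (1,8), (4,9), (9,11), (12,13), (16,18), (18,20).
Pick (0,2); next start ≥ 2 → (4,6); next start ≥ 6 → (9,11); next start ≥ 11 → (12,13); next start ≥ 13 → (16,18); next start ≥ 18 → (18,20).
Selected 6 meetings.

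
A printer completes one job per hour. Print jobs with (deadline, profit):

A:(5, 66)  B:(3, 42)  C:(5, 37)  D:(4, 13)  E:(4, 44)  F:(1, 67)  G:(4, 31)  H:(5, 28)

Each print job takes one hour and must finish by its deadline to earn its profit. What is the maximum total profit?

By profit: F(d1,67), A(d5,66), E(d4,44), B(d3,42), C(d5,37), G(d4,31), H(d5,28), D(d4,13)
F→slot 1; A→slot 5; E→slot 4; B→slot 3; C→slot 2; G skipped; H skipped; D skipped.
Profit = 67 + 37 + 42 + 44 + 66 = 256

256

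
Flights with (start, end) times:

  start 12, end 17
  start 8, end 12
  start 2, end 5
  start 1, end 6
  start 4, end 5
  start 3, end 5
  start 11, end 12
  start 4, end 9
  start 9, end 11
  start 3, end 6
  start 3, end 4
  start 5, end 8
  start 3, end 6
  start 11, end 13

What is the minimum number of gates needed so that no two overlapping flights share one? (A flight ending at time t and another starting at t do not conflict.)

Count concurrent intervals with a sweep; the peak is the room count.
Events (time:±→running): 1:+→1 2:+→2 3:+→3 3:+→4 3:+→5 3:+→6 4:-→5 4:+→6 4:+→7 … peak 7.

7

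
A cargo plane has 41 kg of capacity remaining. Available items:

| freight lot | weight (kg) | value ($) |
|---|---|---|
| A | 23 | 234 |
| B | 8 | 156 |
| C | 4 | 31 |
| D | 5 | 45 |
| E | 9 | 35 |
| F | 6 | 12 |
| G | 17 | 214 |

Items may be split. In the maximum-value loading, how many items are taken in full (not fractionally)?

2

Order: B (156/8=19.50) > G (214/17=12.59) > A (234/23=10.17) > D (45/5=9.00) > C (31/4=7.75) > E (35/9=3.89) > F (12/6=2.00)
Fill: take B (8 @ 156) → take G (17 @ 214) → take 16/23 of A → 162.78; 41/41 used.
2 item(s) taken whole; one partial (take 16/23 of A).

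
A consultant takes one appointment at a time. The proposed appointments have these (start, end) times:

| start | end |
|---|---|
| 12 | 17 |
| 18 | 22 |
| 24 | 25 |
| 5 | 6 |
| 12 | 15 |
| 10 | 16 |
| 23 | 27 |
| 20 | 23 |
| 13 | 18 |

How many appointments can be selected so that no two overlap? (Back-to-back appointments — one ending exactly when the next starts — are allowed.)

Sort by end time and greedily take each interval whose start is ≥ the last chosen end.
Sorted by end: (5,6)  (12,15)  (10,16)  (12,17)  (13,18)  (18,22)  (20,23)  (24,25)  (23,27)
take (5,6); take (12,15); skip (12,17); take (18,22); take (24,25); skip (23,27).
Selected 4 appointments.

4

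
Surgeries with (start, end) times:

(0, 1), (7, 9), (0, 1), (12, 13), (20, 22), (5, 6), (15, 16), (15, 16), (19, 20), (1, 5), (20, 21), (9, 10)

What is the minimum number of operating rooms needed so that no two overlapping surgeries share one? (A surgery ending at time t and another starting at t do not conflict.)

Count concurrent intervals with a sweep; the peak is the room count.
Events (time:±→running): 0:+→1 0:+→2 … peak 2.

2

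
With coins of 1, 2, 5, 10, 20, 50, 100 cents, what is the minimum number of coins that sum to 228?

Use the largest denomination that fits, subtract, and repeat.
228 − 2×100→28 − 1×20→8 − 1×5→3 − 1×2→1 − 1×1→0
Total coins = 2 + 1 + 1 + 1 + 1 = 6

6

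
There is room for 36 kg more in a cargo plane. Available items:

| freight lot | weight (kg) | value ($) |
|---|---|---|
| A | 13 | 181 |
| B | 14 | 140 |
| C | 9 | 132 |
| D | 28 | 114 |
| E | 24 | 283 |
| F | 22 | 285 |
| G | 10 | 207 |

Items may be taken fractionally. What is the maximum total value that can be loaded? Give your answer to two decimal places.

571.82

Order: G (207/10=20.70) > C (132/9=14.67) > A (181/13=13.92) > F (285/22=12.95) > E (283/24=11.79) > B (140/14=10.00) > D (114/28=4.07)
Fill: take G (10 @ 207) → take C (9 @ 132) → take A (13 @ 181) → take 4/22 of F → 51.82; 36/36 used.
Total value = 571.82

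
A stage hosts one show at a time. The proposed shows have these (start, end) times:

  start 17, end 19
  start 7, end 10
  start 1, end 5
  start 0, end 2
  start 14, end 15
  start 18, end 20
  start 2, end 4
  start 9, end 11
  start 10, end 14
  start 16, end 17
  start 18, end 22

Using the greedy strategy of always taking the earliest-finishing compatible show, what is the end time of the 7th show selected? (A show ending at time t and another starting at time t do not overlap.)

19

Sort by end time and greedily take each interval whose start is ≥ the last chosen end.
Sorted by end: (0,2)  (2,4)  (1,5)  (7,10)  (9,11)  (10,14)  (14,15)  (16,17)  (17,19)  (18,20)  (18,22)
take (0,2); take (2,4); take (7,10); skip (9,11); take (10,14); take (14,15); take (16,17); take (17,19).
Selected: (0,2) (2,4) (7,10) (10,14) (14,15) (16,17) (17,19)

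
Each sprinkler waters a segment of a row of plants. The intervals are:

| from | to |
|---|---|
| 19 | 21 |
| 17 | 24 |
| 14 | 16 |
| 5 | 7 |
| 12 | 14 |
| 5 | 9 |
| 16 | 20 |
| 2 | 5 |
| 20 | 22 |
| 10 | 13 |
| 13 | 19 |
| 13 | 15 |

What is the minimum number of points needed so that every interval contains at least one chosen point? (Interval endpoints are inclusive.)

4

Sorted: [2,5] [5,7] [5,9] [10,13] [12,14] [13,15] [14,16] [13,19] [16,20] [19,21] [20,22] [17,24]
{[2,5],[5,7],[5,9]} hit by 5; {[10,13],[12,14],[13,15]} hit by 13; {[14,16],[13,19],[16,20]} hit by 16; {[19,21],[20,22],[17,24]} hit by 21.
Points: 5, 13, 16, 21 (4 total).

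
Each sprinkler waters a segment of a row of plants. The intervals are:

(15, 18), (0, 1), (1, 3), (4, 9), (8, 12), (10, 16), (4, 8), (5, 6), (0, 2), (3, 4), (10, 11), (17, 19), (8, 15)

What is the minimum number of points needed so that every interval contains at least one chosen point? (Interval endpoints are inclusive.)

5

Sorted: [0,1] [0,2] [1,3] [3,4] [5,6] [4,8] [4,9] [10,11] [8,12] [8,15] [10,16] [15,18] [17,19]
{[0,1],[0,2],[1,3]} hit by 1; {[3,4]} hit by 4; {[5,6],[4,8],[4,9]} hit by 6; {[10,11],[8,12],[8,15],[10,16]} hit by 11; {[15,18],[17,19]} hit by 18.
Points: 1, 4, 6, 11, 18 (5 total).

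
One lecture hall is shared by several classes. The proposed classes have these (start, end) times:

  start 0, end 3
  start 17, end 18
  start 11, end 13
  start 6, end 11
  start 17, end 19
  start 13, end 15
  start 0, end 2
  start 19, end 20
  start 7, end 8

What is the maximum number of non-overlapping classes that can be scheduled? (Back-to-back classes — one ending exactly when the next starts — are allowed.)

Sorted by end: (0,2)  (0,3)  (7,8)  (6,11)  (11,13)  (13,15)  (17,18)  (17,19)  (19,20)
take (0,2); take (7,8); take (11,13); take (13,15); take (17,18); take (19,20).
Selected 6 classes.

6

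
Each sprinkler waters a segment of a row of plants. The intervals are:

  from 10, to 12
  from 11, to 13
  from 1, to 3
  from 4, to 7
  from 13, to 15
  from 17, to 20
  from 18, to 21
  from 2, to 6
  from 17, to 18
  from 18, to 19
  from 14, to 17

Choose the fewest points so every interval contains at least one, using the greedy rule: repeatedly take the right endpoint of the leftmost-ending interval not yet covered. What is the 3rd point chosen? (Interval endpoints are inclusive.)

By right end: [1,3]  [2,6]  [4,7]  [10,12]  [11,13]  [13,15]  [14,17]  [17,18]  [18,19]  [17,20]  [18,21]
[1,3] uncovered → point at 3; [4,7] uncovered → point at 7; [10,12] uncovered → point at 12; [13,15] uncovered → point at 15; [17,18] uncovered → point at 18.
Points: 3, 7, 12, 15, 18 (5 total).

12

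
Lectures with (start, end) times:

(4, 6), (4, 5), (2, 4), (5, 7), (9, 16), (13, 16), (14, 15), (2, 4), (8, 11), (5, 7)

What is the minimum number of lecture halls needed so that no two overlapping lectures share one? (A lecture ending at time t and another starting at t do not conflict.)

Events (time:±→running): 2:+→1 2:+→2 4:-→1 4:-→0 4:+→1 4:+→2 5:-→1 5:+→2 5:+→3 … peak 3.

3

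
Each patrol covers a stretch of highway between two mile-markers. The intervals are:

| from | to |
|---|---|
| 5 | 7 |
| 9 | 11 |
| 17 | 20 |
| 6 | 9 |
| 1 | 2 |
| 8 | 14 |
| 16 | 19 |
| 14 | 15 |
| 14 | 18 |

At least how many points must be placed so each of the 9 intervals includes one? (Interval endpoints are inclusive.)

Sorted: [1,2] [5,7] [6,9] [9,11] [8,14] [14,15] [14,18] [16,19] [17,20]
{[1,2]} hit by 2; {[5,7],[6,9]} hit by 7; {[9,11],[8,14]} hit by 11; {[14,15],[14,18]} hit by 15; {[16,19],[17,20]} hit by 19.
Points: 2, 7, 11, 15, 19 (5 total).

5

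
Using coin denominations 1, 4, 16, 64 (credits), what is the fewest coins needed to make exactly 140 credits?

5

Greedy: take as many of the largest coin as possible, then repeat with the remainder.
140 − 2×64→12 − 3×4→0
Total coins = 2 + 3 = 5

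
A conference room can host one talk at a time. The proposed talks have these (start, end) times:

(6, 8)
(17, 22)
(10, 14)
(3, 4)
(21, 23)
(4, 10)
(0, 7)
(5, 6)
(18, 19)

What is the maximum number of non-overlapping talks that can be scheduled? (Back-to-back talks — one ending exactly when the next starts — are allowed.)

By end time: (3,4), (5,6), (0,7), (6,8), (4,10), (10,14), (18,19), (17,22), (21,23).
Pick (3,4); next start ≥ 4 → (5,6); next start ≥ 6 → (6,8); next start ≥ 8 → (10,14); next start ≥ 14 → (18,19); next start ≥ 19 → (21,23).
Selected 6 talks.

6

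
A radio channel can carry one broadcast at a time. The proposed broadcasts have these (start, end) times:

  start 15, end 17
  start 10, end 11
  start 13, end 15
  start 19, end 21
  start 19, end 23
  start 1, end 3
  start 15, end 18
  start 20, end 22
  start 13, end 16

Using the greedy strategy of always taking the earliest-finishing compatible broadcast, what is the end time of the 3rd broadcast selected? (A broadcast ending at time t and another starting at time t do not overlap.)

15

By end time: (1,3), (10,11), (13,15), (13,16), (15,17), (15,18), (19,21), (20,22), (19,23).
Pick (1,3); next start ≥ 3 → (10,11); next start ≥ 11 → (13,15); next start ≥ 15 → (15,17); next start ≥ 17 → (19,21).
Selected: (1,3) (10,11) (13,15) (15,17) (19,21)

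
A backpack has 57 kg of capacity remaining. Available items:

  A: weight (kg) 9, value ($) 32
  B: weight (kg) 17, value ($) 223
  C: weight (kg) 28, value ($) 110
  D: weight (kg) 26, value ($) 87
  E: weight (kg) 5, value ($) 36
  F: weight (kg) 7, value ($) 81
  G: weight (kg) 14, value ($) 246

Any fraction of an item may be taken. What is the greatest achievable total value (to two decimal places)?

Order: G (246/14=17.57) > B (223/17=13.12) > F (81/7=11.57) > E (36/5=7.20) > C (110/28=3.93) > A (32/9=3.56) > D (87/26=3.35)
Fill: take G (14 @ 246) → take B (17 @ 223) → take F (7 @ 81) → take E (5 @ 36) → take 14/28 of C → 55.00; 57/57 used.
Total value = 641.00

641.00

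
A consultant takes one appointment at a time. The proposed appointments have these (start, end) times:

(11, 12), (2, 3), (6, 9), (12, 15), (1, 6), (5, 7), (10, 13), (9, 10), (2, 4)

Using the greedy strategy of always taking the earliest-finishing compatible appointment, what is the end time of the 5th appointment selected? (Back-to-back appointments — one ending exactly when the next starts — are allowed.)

15

Sorted by end: (2,3)  (2,4)  (1,6)  (5,7)  (6,9)  (9,10)  (11,12)  (10,13)  (12,15)
take (2,3); take (5,7); take (9,10); take (11,12); take (12,15).
Selected: (2,3) (5,7) (9,10) (11,12) (12,15)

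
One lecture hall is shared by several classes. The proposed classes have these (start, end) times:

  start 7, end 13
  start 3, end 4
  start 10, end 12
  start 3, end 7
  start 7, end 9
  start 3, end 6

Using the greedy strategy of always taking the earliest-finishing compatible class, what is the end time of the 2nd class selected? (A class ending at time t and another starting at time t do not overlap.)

Order by finish time; keep every interval that doesn't clash with the previous kept one.
Sorted by end: (3,4)  (3,6)  (3,7)  (7,9)  (10,12)  (7,13)
take (3,4); take (7,9); take (10,12).
Selected: (3,4) (7,9) (10,12)

9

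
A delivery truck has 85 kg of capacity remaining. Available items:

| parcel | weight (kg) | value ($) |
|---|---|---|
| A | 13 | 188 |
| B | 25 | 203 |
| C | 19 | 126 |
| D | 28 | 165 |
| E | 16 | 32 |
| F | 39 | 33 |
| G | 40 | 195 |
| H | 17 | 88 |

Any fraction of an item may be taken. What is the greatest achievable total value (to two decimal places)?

682.00

Greedy by value/weight ratio, highest first.
Order: A (188/13=14.46) > B (203/25=8.12) > C (126/19=6.63) > D (165/28=5.89) > H (88/17=5.18) > G (195/40=4.88) > E (32/16=2.00) > F (33/39=0.85)
Fill: take A (13 @ 188) → take B (25 @ 203) → take C (19 @ 126) → take D (28 @ 165); 85/85 used.
Total value = 682.00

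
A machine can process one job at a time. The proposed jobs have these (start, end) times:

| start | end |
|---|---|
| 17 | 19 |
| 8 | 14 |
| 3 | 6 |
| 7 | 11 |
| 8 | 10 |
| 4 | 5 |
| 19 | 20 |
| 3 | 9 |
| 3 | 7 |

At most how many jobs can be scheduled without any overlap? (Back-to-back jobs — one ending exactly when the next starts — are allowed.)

4

Order by finish time; keep every interval that doesn't clash with the previous kept one.
By end time: (4,5), (3,6), (3,7), (3,9), (8,10), (7,11), (8,14), (17,19), (19,20).
Pick (4,5); next start ≥ 5 → (8,10); next start ≥ 10 → (17,19); next start ≥ 19 → (19,20).
Selected 4 jobs.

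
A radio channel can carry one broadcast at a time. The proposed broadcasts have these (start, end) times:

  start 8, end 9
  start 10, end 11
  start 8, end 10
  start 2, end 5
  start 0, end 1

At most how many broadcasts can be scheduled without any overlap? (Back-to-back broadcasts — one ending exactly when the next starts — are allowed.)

4

Sorted by end: (0,1)  (2,5)  (8,9)  (8,10)  (10,11)
take (0,1); take (2,5); take (8,9); take (10,11).
Selected 4 broadcasts.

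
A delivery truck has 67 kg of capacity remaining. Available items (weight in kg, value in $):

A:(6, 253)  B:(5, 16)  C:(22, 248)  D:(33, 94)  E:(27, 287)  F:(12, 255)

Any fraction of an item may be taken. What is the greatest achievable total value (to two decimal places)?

1043.00

Greedy by value/weight ratio, highest first.
Ratios (sorted): A 42.17, F 21.25, C 11.27, E 10.63, B 3.20, D 2.85
take A (6 @ 253); take F (12 @ 255); take C (22 @ 248); take E (27 @ 287). Capacity used 67/67.
Total value = 1043.00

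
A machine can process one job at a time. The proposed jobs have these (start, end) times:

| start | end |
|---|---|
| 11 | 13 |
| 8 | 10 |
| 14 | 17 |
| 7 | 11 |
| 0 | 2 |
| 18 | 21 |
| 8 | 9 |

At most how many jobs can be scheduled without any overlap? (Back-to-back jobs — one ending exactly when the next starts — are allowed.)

5

Order by finish time; keep every interval that doesn't clash with the previous kept one.
By end time: (0,2), (8,9), (8,10), (7,11), (11,13), (14,17), (18,21).
Pick (0,2); next start ≥ 2 → (8,9); next start ≥ 9 → (11,13); next start ≥ 13 → (14,17); next start ≥ 17 → (18,21).
Selected 5 jobs.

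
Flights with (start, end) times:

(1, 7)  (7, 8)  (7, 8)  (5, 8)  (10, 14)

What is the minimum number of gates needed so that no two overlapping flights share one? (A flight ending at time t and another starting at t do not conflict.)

Count concurrent intervals with a sweep; the peak is the room count.
starts: [1, 5, 7, 7, 10]
ends:   [7, 8, 8, 8, 14]
s1→1 s5→2 e7→1 s7→2 s7→3  — peak 3.

3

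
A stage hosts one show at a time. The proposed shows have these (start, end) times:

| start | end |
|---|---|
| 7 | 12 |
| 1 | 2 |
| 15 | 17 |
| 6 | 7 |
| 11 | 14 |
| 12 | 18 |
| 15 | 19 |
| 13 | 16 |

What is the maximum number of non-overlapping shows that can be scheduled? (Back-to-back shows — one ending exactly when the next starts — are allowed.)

4

By end time: (1,2), (6,7), (7,12), (11,14), (13,16), (15,17), (12,18), (15,19).
Pick (1,2); next start ≥ 2 → (6,7); next start ≥ 7 → (7,12); next start ≥ 12 → (13,16).
Selected 4 shows.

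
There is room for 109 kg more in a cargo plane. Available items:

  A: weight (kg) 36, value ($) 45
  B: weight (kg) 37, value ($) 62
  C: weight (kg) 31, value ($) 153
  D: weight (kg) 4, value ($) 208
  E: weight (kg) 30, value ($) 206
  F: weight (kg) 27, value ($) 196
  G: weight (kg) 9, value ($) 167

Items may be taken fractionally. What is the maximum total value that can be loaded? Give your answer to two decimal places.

Sort by value per unit weight and fill in that order.
Ratios (sorted): D 52.00, G 18.56, F 7.26, E 6.87, C 4.94, B 1.68, A 1.25
take D (4 @ 208); take G (9 @ 167); take F (27 @ 196); take E (30 @ 206); take C (31 @ 153); take 8/37 of B → 13.41. Capacity used 109/109.
Total value = 943.41

943.41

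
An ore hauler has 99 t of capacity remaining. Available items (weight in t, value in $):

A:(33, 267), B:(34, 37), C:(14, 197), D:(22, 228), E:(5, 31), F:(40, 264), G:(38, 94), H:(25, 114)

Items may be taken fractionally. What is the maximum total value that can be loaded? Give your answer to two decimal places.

890.00

Greedy by value/weight ratio, highest first.
Order: C (197/14=14.07) > D (228/22=10.36) > A (267/33=8.09) > F (264/40=6.60) > E (31/5=6.20) > H (114/25=4.56) > G (94/38=2.47) > B (37/34=1.09)
Fill: take C (14 @ 197) → take D (22 @ 228) → take A (33 @ 267) → take 30/40 of F → 198.00; 99/99 used.
Total value = 890.00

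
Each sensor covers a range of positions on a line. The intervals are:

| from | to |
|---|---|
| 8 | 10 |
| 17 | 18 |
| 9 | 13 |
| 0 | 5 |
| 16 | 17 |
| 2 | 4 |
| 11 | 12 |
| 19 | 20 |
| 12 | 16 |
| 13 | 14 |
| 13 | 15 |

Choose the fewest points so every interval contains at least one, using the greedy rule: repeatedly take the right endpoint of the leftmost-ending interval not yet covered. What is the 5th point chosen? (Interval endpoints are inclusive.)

17

Sorted: [2,4] [0,5] [8,10] [11,12] [9,13] [13,14] [13,15] [12,16] [16,17] [17,18] [19,20]
{[2,4],[0,5]} hit by 4; {[8,10]} hit by 10; {[11,12],[9,13]} hit by 12; {[13,14],[13,15],[12,16]} hit by 14; {[16,17],[17,18]} hit by 17; {[19,20]} hit by 20.
Points: 4, 10, 12, 14, 17, 20 (6 total).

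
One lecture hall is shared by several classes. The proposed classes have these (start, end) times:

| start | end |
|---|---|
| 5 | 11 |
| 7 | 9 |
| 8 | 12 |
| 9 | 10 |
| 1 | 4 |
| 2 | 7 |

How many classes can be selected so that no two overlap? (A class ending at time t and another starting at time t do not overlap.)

By end time: (1,4), (2,7), (7,9), (9,10), (5,11), (8,12).
Pick (1,4); next start ≥ 4 → (7,9); next start ≥ 9 → (9,10).
Selected 3 classes.

3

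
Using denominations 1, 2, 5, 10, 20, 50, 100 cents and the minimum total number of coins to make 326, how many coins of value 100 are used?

3

326 = 3×100 + 1×20 + 1×5 + 1×1
Count of 100: 3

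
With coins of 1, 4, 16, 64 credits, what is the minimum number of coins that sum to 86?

Use the largest denomination that fits, subtract, and repeat.
86 = 1×64 + 1×16 + 1×4 + 2×1
Total coins = 1 + 1 + 1 + 2 = 5

5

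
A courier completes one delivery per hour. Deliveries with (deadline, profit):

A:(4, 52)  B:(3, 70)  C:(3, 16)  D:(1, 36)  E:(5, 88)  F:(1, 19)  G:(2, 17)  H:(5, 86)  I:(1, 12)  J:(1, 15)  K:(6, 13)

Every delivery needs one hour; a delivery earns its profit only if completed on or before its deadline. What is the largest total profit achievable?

Sort by profit descending; place each in the latest free slot ≤ its deadline.
Profit order: E=88 H=86 B=70 A=52 D=36 F=19 G=17 C=16 J=15 K=13 I=12
Assign: E→slot 5, H→slot 4, B→slot 3, A→slot 2, D→slot 1, F skipped, G skipped, C skipped, J skipped, K→slot 6, I skipped.
Slots: [1:D] [2:A] [3:B] [4:H] [5:E] [6:K]
Profit = 36 + 52 + 70 + 86 + 88 + 13 = 345

345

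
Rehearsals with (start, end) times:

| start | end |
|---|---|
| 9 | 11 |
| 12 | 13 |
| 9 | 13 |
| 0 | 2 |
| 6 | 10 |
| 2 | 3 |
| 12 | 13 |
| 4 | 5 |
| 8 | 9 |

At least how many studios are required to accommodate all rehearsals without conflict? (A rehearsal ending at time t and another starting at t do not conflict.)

3

Events (time:±→running): 0:+→1 2:-→0 2:+→1 3:-→0 4:+→1 5:-→0 6:+→1 8:+→2 9:-→1 9:+→2 9:+→3 … peak 3.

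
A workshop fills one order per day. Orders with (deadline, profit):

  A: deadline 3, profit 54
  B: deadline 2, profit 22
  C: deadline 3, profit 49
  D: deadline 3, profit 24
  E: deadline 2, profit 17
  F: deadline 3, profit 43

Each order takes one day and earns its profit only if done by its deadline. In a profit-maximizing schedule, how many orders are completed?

3

By profit: A(d3,54), C(d3,49), F(d3,43), D(d3,24), B(d2,22), E(d2,17)
A→slot 3; C→slot 2; F→slot 1; D skipped; B skipped; E skipped.
3 of 6 scheduled.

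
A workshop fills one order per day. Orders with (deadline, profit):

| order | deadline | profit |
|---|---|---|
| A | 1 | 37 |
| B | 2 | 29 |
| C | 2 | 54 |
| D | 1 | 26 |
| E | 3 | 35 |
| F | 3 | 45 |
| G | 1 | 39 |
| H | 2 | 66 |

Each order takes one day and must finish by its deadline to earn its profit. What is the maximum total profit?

Sort by profit descending; place each in the latest free slot ≤ its deadline.
Profit order: H=66 C=54 F=45 G=39 A=37 E=35 B=29 D=26
Assign: H→slot 2, C→slot 1, F→slot 3, G skipped, A skipped, E skipped, B skipped, D skipped.
Slots: [1:C] [2:H] [3:F]
Profit = 54 + 66 + 45 = 165

165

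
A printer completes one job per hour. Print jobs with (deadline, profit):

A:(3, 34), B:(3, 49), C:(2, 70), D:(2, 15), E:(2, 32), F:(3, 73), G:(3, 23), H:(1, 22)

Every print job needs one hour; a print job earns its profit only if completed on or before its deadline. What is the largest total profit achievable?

192

Sort by profit descending; place each in the latest free slot ≤ its deadline.
Profit order: F=73 C=70 B=49 A=34 E=32 G=23 H=22 D=15
Assign: F→slot 3, C→slot 2, B→slot 1, A skipped, E skipped, G skipped, H skipped, D skipped.
Slots: [1:B] [2:C] [3:F]
Profit = 49 + 70 + 73 = 192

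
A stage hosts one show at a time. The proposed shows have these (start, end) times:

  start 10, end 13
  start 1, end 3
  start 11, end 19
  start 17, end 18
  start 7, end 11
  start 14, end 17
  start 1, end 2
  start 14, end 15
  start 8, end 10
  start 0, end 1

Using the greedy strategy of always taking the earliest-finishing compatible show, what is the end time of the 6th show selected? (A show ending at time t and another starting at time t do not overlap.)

18

Order by finish time; keep every interval that doesn't clash with the previous kept one.
Sorted by end: (0,1)  (1,2)  (1,3)  (8,10)  (7,11)  (10,13)  (14,15)  (14,17)  (17,18)  (11,19)
take (0,1); take (1,2); take (8,10); skip (7,11); take (10,13); take (14,15); take (17,18).
Selected: (0,1) (1,2) (8,10) (10,13) (14,15) (17,18)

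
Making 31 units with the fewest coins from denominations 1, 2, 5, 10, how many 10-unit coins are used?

3

Use the largest denomination that fits, subtract, and repeat.
31 = 3×10 + 1×1
Count of 10: 3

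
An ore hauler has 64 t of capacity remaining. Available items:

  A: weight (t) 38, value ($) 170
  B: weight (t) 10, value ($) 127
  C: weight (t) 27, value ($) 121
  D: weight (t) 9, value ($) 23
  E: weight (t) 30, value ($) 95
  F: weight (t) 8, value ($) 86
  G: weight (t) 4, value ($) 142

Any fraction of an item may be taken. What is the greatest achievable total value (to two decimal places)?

Ratios (sorted): G 35.50, B 12.70, F 10.75, C 4.48, A 4.47, E 3.17, D 2.56
take G (4 @ 142); take B (10 @ 127); take F (8 @ 86); take C (27 @ 121); take 15/38 of A → 67.11. Capacity used 64/64.
Total value = 543.11

543.11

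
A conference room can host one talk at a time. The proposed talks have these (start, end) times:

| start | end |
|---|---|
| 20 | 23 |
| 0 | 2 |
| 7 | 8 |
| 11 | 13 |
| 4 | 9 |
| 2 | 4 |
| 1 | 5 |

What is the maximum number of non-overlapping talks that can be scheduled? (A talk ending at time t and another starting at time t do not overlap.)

Greedy by earliest finish: after sorting by end time, pick each interval compatible with the last pick.
By end time: (0,2), (2,4), (1,5), (7,8), (4,9), (11,13), (20,23).
Pick (0,2); next start ≥ 2 → (2,4); next start ≥ 4 → (7,8); next start ≥ 8 → (11,13); next start ≥ 13 → (20,23).
Selected 5 talks.

5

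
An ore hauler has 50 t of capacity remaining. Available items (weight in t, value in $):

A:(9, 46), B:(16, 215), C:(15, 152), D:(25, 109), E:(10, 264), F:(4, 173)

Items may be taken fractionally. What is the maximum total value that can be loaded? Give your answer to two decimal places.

Sort by value per unit weight and fill in that order.
Ratios (sorted): F 43.25, E 26.40, B 13.44, C 10.13, A 5.11, D 4.36
take F (4 @ 173); take E (10 @ 264); take B (16 @ 215); take C (15 @ 152); take 5/9 of A → 25.56. Capacity used 50/50.
Total value = 829.56

829.56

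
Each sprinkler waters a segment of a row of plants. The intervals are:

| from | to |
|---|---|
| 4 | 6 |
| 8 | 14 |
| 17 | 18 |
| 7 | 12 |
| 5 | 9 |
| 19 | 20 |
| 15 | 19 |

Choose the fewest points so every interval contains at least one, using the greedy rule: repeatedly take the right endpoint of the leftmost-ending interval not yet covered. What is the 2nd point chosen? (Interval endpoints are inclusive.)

By right end: [4,6]  [5,9]  [7,12]  [8,14]  [17,18]  [15,19]  [19,20]
[4,6] uncovered → point at 6; [7,12] uncovered → point at 12; [17,18] uncovered → point at 18; [19,20] uncovered → point at 20.
Points: 6, 12, 18, 20 (4 total).

12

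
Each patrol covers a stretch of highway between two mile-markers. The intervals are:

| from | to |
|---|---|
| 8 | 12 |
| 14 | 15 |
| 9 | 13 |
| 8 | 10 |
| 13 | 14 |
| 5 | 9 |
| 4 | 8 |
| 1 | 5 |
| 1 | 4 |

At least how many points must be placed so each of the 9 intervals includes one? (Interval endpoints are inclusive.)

Process intervals by earliest right end; each time one isn't hit yet, stab at its right endpoint.
Sorted: [1,4] [1,5] [4,8] [5,9] [8,10] [8,12] [9,13] [13,14] [14,15]
{[1,4],[1,5],[4,8]} hit by 4; {[5,9],[8,10],[8,12],[9,13]} hit by 9; {[13,14],[14,15]} hit by 14.
Points: 4, 9, 14 (3 total).

3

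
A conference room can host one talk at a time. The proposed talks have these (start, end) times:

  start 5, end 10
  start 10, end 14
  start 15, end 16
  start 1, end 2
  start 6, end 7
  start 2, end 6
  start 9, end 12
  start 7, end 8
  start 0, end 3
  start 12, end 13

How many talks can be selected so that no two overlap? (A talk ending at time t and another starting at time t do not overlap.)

7

Sorted by end: (1,2)  (0,3)  (2,6)  (6,7)  (7,8)  (5,10)  (9,12)  (12,13)  (10,14)  (15,16)
take (1,2); take (2,6); take (6,7); take (7,8); take (9,12); take (12,13); skip (10,14); take (15,16).
Selected 7 talks.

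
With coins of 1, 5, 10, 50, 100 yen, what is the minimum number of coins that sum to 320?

Use the largest denomination that fits, subtract, and repeat.
320 = 3×100 + 2×10
Total coins = 3 + 2 = 5

5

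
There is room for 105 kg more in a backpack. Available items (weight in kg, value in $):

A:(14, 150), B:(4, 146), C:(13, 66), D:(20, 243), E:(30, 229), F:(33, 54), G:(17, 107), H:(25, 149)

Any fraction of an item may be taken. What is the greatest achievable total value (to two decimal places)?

994.20

Greedy by value/weight ratio, highest first.
Order: B (146/4=36.50) > D (243/20=12.15) > A (150/14=10.71) > E (229/30=7.63) > G (107/17=6.29) > H (149/25=5.96) > C (66/13=5.08) > F (54/33=1.64)
Fill: take B (4 @ 146) → take D (20 @ 243) → take A (14 @ 150) → take E (30 @ 229) → take G (17 @ 107) → take 20/25 of H → 119.20; 105/105 used.
Total value = 994.20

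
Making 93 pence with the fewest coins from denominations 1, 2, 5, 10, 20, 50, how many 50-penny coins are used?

1

Use the largest denomination that fits, subtract, and repeat.
93 = 1×50 + 2×20 + 1×2 + 1×1
Count of 50: 1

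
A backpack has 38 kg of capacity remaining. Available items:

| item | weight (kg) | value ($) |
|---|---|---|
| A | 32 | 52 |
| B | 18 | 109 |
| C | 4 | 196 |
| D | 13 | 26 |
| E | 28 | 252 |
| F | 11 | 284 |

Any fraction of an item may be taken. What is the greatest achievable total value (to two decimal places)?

687.00

Ratios (sorted): C 49.00, F 25.82, E 9.00, B 6.06, D 2.00, A 1.62
take C (4 @ 196); take F (11 @ 284); take 23/28 of E → 207.00. Capacity used 38/38.
Total value = 687.00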